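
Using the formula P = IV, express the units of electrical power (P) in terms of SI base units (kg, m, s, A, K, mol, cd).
Units of each symbol in P = IV:
  I (current): A
  V (voltage, in volts): kg·m²/(s³·A)

Multiplying the contributions: [A] · [kg·m²/(s³·A)]
Adding exponents of each base unit: kg: 1, m: 2, s: -3
SI base units of electrical power: kg·m²/s³

Answer: kg·m²/s³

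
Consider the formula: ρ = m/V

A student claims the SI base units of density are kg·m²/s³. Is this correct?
Units of each symbol in ρ = m/V:
  m (mass): kg
  V (volume): m³  → in the denominator, contributes 1/m³

Multiplying the contributions: [kg] · [1/m³]
Adding exponents of each base unit: kg: 1, m: -3
SI base units of density: kg/m³

The claimed units kg·m²/s³ (exponents kg: 1, m: 2, s: -3) do not match the derived units kg/m³ (exponents kg: 1, m: -3), so the claim is incorrect.

Answer: No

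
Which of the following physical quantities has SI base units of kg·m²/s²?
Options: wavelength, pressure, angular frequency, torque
Checking the SI base units of each option:
  wavelength (λ = v/f): m  ✗
  pressure (P = F/A): kg/(m·s²)  ✗
  angular frequency (ω = 2πf): 1/s  ✗
  torque (τ = Fr): kg·m²/s²  ✓ matches

Only torque has units kg·m²/s².

Answer: torque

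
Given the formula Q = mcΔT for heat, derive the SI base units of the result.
Units of each symbol in Q = mcΔT:
  m (mass): kg
  c (specific heat capacity, in J/(kg·K)): m²/(s²·K)
  ΔT (temperature change): K

Multiplying the contributions: [kg] · [m²/(s²·K)] · [K]
Adding exponents of each base unit: kg: 1, m: 2, s: -2
SI base units of heat: kg·m²/s²

Answer: kg·m²/s²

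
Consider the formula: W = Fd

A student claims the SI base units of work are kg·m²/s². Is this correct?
Units of each symbol in W = Fd:
  F (force): kg·m/s²
  d (displacement): m

Multiplying the contributions: [kg·m/s²] · [m]
Adding exponents of each base unit: kg: 1, m: 2, s: -2
SI base units of work: kg·m²/s²

The claimed units kg·m²/s² match the derived units, so the claim is correct.

Answer: Yes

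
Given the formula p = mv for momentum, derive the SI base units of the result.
Units of each symbol in p = mv:
  m (mass): kg
  v (velocity): m/s

Multiplying the contributions: [kg] · [m/s]
Adding exponents of each base unit: kg: 1, m: 1, s: -1
SI base units of momentum: kg·m/s

Answer: kg·m/s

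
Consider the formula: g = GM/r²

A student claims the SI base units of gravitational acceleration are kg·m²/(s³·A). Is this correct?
Units of each symbol in g = GM/r²:
  G (gravitational constant): m³/(kg·s²)
  M (mass): kg
  r (distance): m  → to the power 2 in the denominator, contributes 1/m²

Multiplying the contributions: [m³/(kg·s²)] · [kg] · [1/m²]
Adding exponents of each base unit: m: 1, s: -2
SI base units of gravitational acceleration: m/s²

The claimed units kg·m²/(s³·A) (exponents kg: 1, m: 2, s: -3, A: -1) do not match the derived units m/s² (exponents m: 1, s: -2), so the claim is incorrect.

Answer: No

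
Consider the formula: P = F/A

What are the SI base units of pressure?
Units of each symbol in P = F/A:
  F (force): kg·m/s²
  A (area): m²  → in the denominator, contributes 1/m²

Multiplying the contributions: [kg·m/s²] · [1/m²]
Adding exponents of each base unit: kg: 1, m: -1, s: -2
SI base units of pressure: kg/(m·s²)

Answer: kg/(m·s²)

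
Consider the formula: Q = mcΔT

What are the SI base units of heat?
Units of each symbol in Q = mcΔT:
  m (mass): kg
  c (specific heat capacity, in J/(kg·K)): m²/(s²·K)
  ΔT (temperature change): K

Multiplying the contributions: [kg] · [m²/(s²·K)] · [K]
Adding exponents of each base unit: kg: 1, m: 2, s: -2
SI base units of heat: kg·m²/s²

Answer: kg·m²/s²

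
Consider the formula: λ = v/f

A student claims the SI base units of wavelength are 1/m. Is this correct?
Units of each symbol in λ = v/f:
  v (wave speed): m/s
  f (frequency): 1/s  → in the denominator, contributes s

Multiplying the contributions: [m/s] · [s]
Adding exponents of each base unit: m: 1
SI base units of wavelength: m

The claimed units 1/m (exponents m: -1) do not match the derived units m (exponents m: 1), so the claim is incorrect.

Answer: No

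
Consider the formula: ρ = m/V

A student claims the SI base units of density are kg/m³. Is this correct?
Units of each symbol in ρ = m/V:
  m (mass): kg
  V (volume): m³  → in the denominator, contributes 1/m³

Multiplying the contributions: [kg] · [1/m³]
Adding exponents of each base unit: kg: 1, m: -3
SI base units of density: kg/m³

The claimed units kg/m³ match the derived units, so the claim is correct.

Answer: Yes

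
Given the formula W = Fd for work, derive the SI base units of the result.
Units of each symbol in W = Fd:
  F (force): kg·m/s²
  d (displacement): m

Multiplying the contributions: [kg·m/s²] · [m]
Adding exponents of each base unit: kg: 1, m: 2, s: -2
SI base units of work: kg·m²/s²

Answer: kg·m²/s²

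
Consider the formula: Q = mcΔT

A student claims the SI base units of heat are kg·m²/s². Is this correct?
Units of each symbol in Q = mcΔT:
  m (mass): kg
  c (specific heat capacity, in J/(kg·K)): m²/(s²·K)
  ΔT (temperature change): K

Multiplying the contributions: [kg] · [m²/(s²·K)] · [K]
Adding exponents of each base unit: kg: 1, m: 2, s: -2
SI base units of heat: kg·m²/s²

The claimed units kg·m²/s² match the derived units, so the claim is correct.

Answer: Yes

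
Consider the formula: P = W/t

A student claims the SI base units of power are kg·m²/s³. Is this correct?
Units of each symbol in P = W/t:
  W (work): kg·m²/s²
  t (time): s  → in the denominator, contributes 1/s

Multiplying the contributions: [kg·m²/s²] · [1/s]
Adding exponents of each base unit: kg: 1, m: 2, s: -3
SI base units of power: kg·m²/s³

The claimed units kg·m²/s³ match the derived units, so the claim is correct.

Answer: Yes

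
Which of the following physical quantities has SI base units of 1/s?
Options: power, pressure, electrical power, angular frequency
Checking the SI base units of each option:
  power (P = W/t): kg·m²/s³  ✗
  pressure (P = F/A): kg/(m·s²)  ✗
  electrical power (P = IV): kg·m²/s³  ✗
  angular frequency (ω = 2πf): 1/s  ✓ matches

Only angular frequency has units 1/s.

Answer: angular frequency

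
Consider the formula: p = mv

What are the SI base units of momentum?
Units of each symbol in p = mv:
  m (mass): kg
  v (velocity): m/s

Multiplying the contributions: [kg] · [m/s]
Adding exponents of each base unit: kg: 1, m: 1, s: -1
SI base units of momentum: kg·m/s

Answer: kg·m/s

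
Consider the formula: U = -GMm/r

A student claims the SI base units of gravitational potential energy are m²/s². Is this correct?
Units of each symbol in U = -GMm/r:
  G (gravitational constant): m³/(kg·s²)
  M (mass): kg
  m (mass): kg
  r (distance): m  → in the denominator, contributes 1/m
  The minus sign does not affect the units.

Multiplying the contributions: [m³/(kg·s²)] · [kg] · [kg] · [1/m]
Adding exponents of each base unit: kg: 1, m: 2, s: -2
SI base units of gravitational potential energy: kg·m²/s²

The claimed units m²/s² (exponents m: 2, s: -2) do not match the derived units kg·m²/s² (exponents kg: 1, m: 2, s: -2), so the claim is incorrect.

Answer: No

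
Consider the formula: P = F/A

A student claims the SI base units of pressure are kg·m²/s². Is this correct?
Units of each symbol in P = F/A:
  F (force): kg·m/s²
  A (area): m²  → in the denominator, contributes 1/m²

Multiplying the contributions: [kg·m/s²] · [1/m²]
Adding exponents of each base unit: kg: 1, m: -1, s: -2
SI base units of pressure: kg/(m·s²)

The claimed units kg·m²/s² (exponents kg: 1, m: 2, s: -2) do not match the derived units kg/(m·s²) (exponents kg: 1, m: -1, s: -2), so the claim is incorrect.

Answer: No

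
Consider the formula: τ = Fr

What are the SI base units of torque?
Units of each symbol in τ = Fr:
  F (force): kg·m/s²
  r (lever arm): m

Multiplying the contributions: [kg·m/s²] · [m]
Adding exponents of each base unit: kg: 1, m: 2, s: -2
SI base units of torque: kg·m²/s²

Answer: kg·m²/s²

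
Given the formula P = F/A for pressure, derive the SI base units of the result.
Units of each symbol in P = F/A:
  F (force): kg·m/s²
  A (area): m²  → in the denominator, contributes 1/m²

Multiplying the contributions: [kg·m/s²] · [1/m²]
Adding exponents of each base unit: kg: 1, m: -1, s: -2
SI base units of pressure: kg/(m·s²)

Answer: kg/(m·s²)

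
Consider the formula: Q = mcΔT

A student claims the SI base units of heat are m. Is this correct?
Units of each symbol in Q = mcΔT:
  m (mass): kg
  c (specific heat capacity, in J/(kg·K)): m²/(s²·K)
  ΔT (temperature change): K

Multiplying the contributions: [kg] · [m²/(s²·K)] · [K]
Adding exponents of each base unit: kg: 1, m: 2, s: -2
SI base units of heat: kg·m²/s²

The claimed units m (exponents m: 1) do not match the derived units kg·m²/s² (exponents kg: 1, m: 2, s: -2), so the claim is incorrect.

Answer: No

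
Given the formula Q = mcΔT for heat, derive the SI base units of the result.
Units of each symbol in Q = mcΔT:
  m (mass): kg
  c (specific heat capacity, in J/(kg·K)): m²/(s²·K)
  ΔT (temperature change): K

Multiplying the contributions: [kg] · [m²/(s²·K)] · [K]
Adding exponents of each base unit: kg: 1, m: 2, s: -2
SI base units of heat: kg·m²/s²

Answer: kg·m²/s²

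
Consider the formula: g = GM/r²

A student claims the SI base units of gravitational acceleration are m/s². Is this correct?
Units of each symbol in g = GM/r²:
  G (gravitational constant): m³/(kg·s²)
  M (mass): kg
  r (distance): m  → to the power 2 in the denominator, contributes 1/m²

Multiplying the contributions: [m³/(kg·s²)] · [kg] · [1/m²]
Adding exponents of each base unit: m: 1, s: -2
SI base units of gravitational acceleration: m/s²

The claimed units m/s² match the derived units, so the claim is correct.

Answer: Yes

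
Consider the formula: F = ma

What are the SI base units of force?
Units of each symbol in F = ma:
  m (mass): kg
  a (acceleration): m/s²

Multiplying the contributions: [kg] · [m/s²]
Adding exponents of each base unit: kg: 1, m: 1, s: -2
SI base units of force: kg·m/s²

Answer: kg·m/s²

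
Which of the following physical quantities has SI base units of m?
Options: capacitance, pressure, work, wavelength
Checking the SI base units of each option:
  capacitance (C = Q/V): s⁴·A²/(kg·m²)  ✗
  pressure (P = F/A): kg/(m·s²)  ✗
  work (W = Fd): kg·m²/s²  ✗
  wavelength (λ = v/f): m  ✓ matches

Only wavelength has units m.

Answer: wavelength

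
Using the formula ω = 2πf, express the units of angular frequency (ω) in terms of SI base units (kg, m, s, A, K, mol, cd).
Units of each symbol in ω = 2πf:
  f (frequency): 1/s
  The factor 2π is dimensionless.

Multiplying the contributions: [1/s]
Adding exponents of each base unit: s: -1
SI base units of angular frequency: 1/s

Answer: 1/s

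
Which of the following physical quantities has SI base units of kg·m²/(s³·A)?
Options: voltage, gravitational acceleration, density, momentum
Checking the SI base units of each option:
  voltage (V = IR): kg·m²/(s³·A)  ✓ matches
  gravitational acceleration (g = GM/r²): m/s²  ✗
  density (ρ = m/V): kg/m³  ✗
  momentum (p = mv): kg·m/s  ✗

Only voltage has units kg·m²/(s³·A).

Answer: voltage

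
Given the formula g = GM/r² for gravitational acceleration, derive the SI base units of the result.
Units of each symbol in g = GM/r²:
  G (gravitational constant): m³/(kg·s²)
  M (mass): kg
  r (distance): m  → to the power 2 in the denominator, contributes 1/m²

Multiplying the contributions: [m³/(kg·s²)] · [kg] · [1/m²]
Adding exponents of each base unit: m: 1, s: -2
SI base units of gravitational acceleration: m/s²

Answer: m/s²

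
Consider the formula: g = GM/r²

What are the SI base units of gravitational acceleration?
Units of each symbol in g = GM/r²:
  G (gravitational constant): m³/(kg·s²)
  M (mass): kg
  r (distance): m  → to the power 2 in the denominator, contributes 1/m²

Multiplying the contributions: [m³/(kg·s²)] · [kg] · [1/m²]
Adding exponents of each base unit: m: 1, s: -2
SI base units of gravitational acceleration: m/s²

Answer: m/s²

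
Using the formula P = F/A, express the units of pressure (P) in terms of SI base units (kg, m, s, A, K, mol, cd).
Units of each symbol in P = F/A:
  F (force): kg·m/s²
  A (area): m²  → in the denominator, contributes 1/m²

Multiplying the contributions: [kg·m/s²] · [1/m²]
Adding exponents of each base unit: kg: 1, m: -1, s: -2
SI base units of pressure: kg/(m·s²)

Answer: kg/(m·s²)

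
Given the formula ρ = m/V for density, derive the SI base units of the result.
Units of each symbol in ρ = m/V:
  m (mass): kg
  V (volume): m³  → in the denominator, contributes 1/m³

Multiplying the contributions: [kg] · [1/m³]
Adding exponents of each base unit: kg: 1, m: -3
SI base units of density: kg/m³

Answer: kg/m³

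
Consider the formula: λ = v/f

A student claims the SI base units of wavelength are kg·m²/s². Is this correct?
Units of each symbol in λ = v/f:
  v (wave speed): m/s
  f (frequency): 1/s  → in the denominator, contributes s

Multiplying the contributions: [m/s] · [s]
Adding exponents of each base unit: m: 1
SI base units of wavelength: m

The claimed units kg·m²/s² (exponents kg: 1, m: 2, s: -2) do not match the derived units m (exponents m: 1), so the claim is incorrect.

Answer: No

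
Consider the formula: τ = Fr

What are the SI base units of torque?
Units of each symbol in τ = Fr:
  F (force): kg·m/s²
  r (lever arm): m

Multiplying the contributions: [kg·m/s²] · [m]
Adding exponents of each base unit: kg: 1, m: 2, s: -2
SI base units of torque: kg·m²/s²

Answer: kg·m²/s²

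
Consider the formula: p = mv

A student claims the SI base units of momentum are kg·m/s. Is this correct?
Units of each symbol in p = mv:
  m (mass): kg
  v (velocity): m/s

Multiplying the contributions: [kg] · [m/s]
Adding exponents of each base unit: kg: 1, m: 1, s: -1
SI base units of momentum: kg·m/s

The claimed units kg·m/s match the derived units, so the claim is correct.

Answer: Yes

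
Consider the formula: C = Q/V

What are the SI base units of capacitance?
Units of each symbol in C = Q/V:
  Q (charge, in coulombs): s·A
  V (voltage, in volts): kg·m²/(s³·A)  → in the denominator, contributes s³·A/(kg·m²)

Multiplying the contributions: [s·A] · [s³·A/(kg·m²)]
Adding exponents of each base unit: kg: -1, m: -2, s: 4, A: 2
SI base units of capacitance: s⁴·A²/(kg·m²)

Answer: s⁴·A²/(kg·m²)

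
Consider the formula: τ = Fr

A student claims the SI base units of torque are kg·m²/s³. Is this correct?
Units of each symbol in τ = Fr:
  F (force): kg·m/s²
  r (lever arm): m

Multiplying the contributions: [kg·m/s²] · [m]
Adding exponents of each base unit: kg: 1, m: 2, s: -2
SI base units of torque: kg·m²/s²

The claimed units kg·m²/s³ (exponents kg: 1, m: 2, s: -3) do not match the derived units kg·m²/s² (exponents kg: 1, m: 2, s: -2), so the claim is incorrect.

Answer: No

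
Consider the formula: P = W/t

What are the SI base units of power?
Units of each symbol in P = W/t:
  W (work): kg·m²/s²
  t (time): s  → in the denominator, contributes 1/s

Multiplying the contributions: [kg·m²/s²] · [1/s]
Adding exponents of each base unit: kg: 1, m: 2, s: -3
SI base units of power: kg·m²/s³

Answer: kg·m²/s³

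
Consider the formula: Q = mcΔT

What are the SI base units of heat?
Units of each symbol in Q = mcΔT:
  m (mass): kg
  c (specific heat capacity, in J/(kg·K)): m²/(s²·K)
  ΔT (temperature change): K

Multiplying the contributions: [kg] · [m²/(s²·K)] · [K]
Adding exponents of each base unit: kg: 1, m: 2, s: -2
SI base units of heat: kg·m²/s²

Answer: kg·m²/s²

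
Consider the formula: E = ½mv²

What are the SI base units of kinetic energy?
Units of each symbol in E = ½mv²:
  m (mass): kg
  v (speed): m/s  → to the power 2, contributes m²/s²
  The factor ½ is dimensionless.

Multiplying the contributions: [kg] · [m²/s²]
Adding exponents of each base unit: kg: 1, m: 2, s: -2
SI base units of kinetic energy: kg·m²/s²

Answer: kg·m²/s²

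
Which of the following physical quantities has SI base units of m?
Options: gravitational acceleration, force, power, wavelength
Checking the SI base units of each option:
  gravitational acceleration (g = GM/r²): m/s²  ✗
  force (F = ma): kg·m/s²  ✗
  power (P = W/t): kg·m²/s³  ✗
  wavelength (λ = v/f): m  ✓ matches

Only wavelength has units m.

Answer: wavelength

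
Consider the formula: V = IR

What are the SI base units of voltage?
Units of each symbol in V = IR:
  I (current): A
  R (resistance, in ohms): kg·m²/(s³·A²)

Multiplying the contributions: [A] · [kg·m²/(s³·A²)]
Adding exponents of each base unit: kg: 1, m: 2, s: -3, A: -1
SI base units of voltage: kg·m²/(s³·A)

Answer: kg·m²/(s³·A)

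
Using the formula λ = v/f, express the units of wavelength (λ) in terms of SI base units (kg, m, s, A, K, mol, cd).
Units of each symbol in λ = v/f:
  v (wave speed): m/s
  f (frequency): 1/s  → in the denominator, contributes s

Multiplying the contributions: [m/s] · [s]
Adding exponents of each base unit: m: 1
SI base units of wavelength: m

Answer: m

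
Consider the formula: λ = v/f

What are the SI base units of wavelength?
Units of each symbol in λ = v/f:
  v (wave speed): m/s
  f (frequency): 1/s  → in the denominator, contributes s

Multiplying the contributions: [m/s] · [s]
Adding exponents of each base unit: m: 1
SI base units of wavelength: m

Answer: m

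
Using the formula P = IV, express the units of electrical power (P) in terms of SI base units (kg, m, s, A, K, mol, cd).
Units of each symbol in P = IV:
  I (current): A
  V (voltage, in volts): kg·m²/(s³·A)

Multiplying the contributions: [A] · [kg·m²/(s³·A)]
Adding exponents of each base unit: kg: 1, m: 2, s: -3
SI base units of electrical power: kg·m²/s³

Answer: kg·m²/s³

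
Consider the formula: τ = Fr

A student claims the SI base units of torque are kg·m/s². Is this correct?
Units of each symbol in τ = Fr:
  F (force): kg·m/s²
  r (lever arm): m

Multiplying the contributions: [kg·m/s²] · [m]
Adding exponents of each base unit: kg: 1, m: 2, s: -2
SI base units of torque: kg·m²/s²

The claimed units kg·m/s² (exponents kg: 1, m: 1, s: -2) do not match the derived units kg·m²/s² (exponents kg: 1, m: 2, s: -2), so the claim is incorrect.

Answer: No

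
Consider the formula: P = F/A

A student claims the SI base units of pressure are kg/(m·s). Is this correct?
Units of each symbol in P = F/A:
  F (force): kg·m/s²
  A (area): m²  → in the denominator, contributes 1/m²

Multiplying the contributions: [kg·m/s²] · [1/m²]
Adding exponents of each base unit: kg: 1, m: -1, s: -2
SI base units of pressure: kg/(m·s²)

The claimed units kg/(m·s) (exponents kg: 1, m: -1, s: -1) do not match the derived units kg/(m·s²) (exponents kg: 1, m: -1, s: -2), so the claim is incorrect.

Answer: No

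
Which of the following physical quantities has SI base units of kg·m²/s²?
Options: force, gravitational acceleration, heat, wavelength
Checking the SI base units of each option:
  force (F = ma): kg·m/s²  ✗
  gravitational acceleration (g = GM/r²): m/s²  ✗
  heat (Q = mcΔT): kg·m²/s²  ✓ matches
  wavelength (λ = v/f): m  ✗

Only heat has units kg·m²/s².

Answer: heat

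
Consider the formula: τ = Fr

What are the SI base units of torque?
Units of each symbol in τ = Fr:
  F (force): kg·m/s²
  r (lever arm): m

Multiplying the contributions: [kg·m/s²] · [m]
Adding exponents of each base unit: kg: 1, m: 2, s: -2
SI base units of torque: kg·m²/s²

Answer: kg·m²/s²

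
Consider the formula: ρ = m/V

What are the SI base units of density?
Units of each symbol in ρ = m/V:
  m (mass): kg
  V (volume): m³  → in the denominator, contributes 1/m³

Multiplying the contributions: [kg] · [1/m³]
Adding exponents of each base unit: kg: 1, m: -3
SI base units of density: kg/m³

Answer: kg/m³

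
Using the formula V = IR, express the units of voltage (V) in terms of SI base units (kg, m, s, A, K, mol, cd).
Units of each symbol in V = IR:
  I (current): A
  R (resistance, in ohms): kg·m²/(s³·A²)

Multiplying the contributions: [A] · [kg·m²/(s³·A²)]
Adding exponents of each base unit: kg: 1, m: 2, s: -3, A: -1
SI base units of voltage: kg·m²/(s³·A)

Answer: kg·m²/(s³·A)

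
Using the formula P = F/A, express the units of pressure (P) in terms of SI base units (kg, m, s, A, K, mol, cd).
Units of each symbol in P = F/A:
  F (force): kg·m/s²
  A (area): m²  → in the denominator, contributes 1/m²

Multiplying the contributions: [kg·m/s²] · [1/m²]
Adding exponents of each base unit: kg: 1, m: -1, s: -2
SI base units of pressure: kg/(m·s²)

Answer: kg/(m·s²)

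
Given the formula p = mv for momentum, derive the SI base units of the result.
Units of each symbol in p = mv:
  m (mass): kg
  v (velocity): m/s

Multiplying the contributions: [kg] · [m/s]
Adding exponents of each base unit: kg: 1, m: 1, s: -1
SI base units of momentum: kg·m/s

Answer: kg·m/s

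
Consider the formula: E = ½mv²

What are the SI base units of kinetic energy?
Units of each symbol in E = ½mv²:
  m (mass): kg
  v (speed): m/s  → to the power 2, contributes m²/s²
  The factor ½ is dimensionless.

Multiplying the contributions: [kg] · [m²/s²]
Adding exponents of each base unit: kg: 1, m: 2, s: -2
SI base units of kinetic energy: kg·m²/s²

Answer: kg·m²/s²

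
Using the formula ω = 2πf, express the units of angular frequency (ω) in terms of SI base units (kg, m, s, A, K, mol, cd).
Units of each symbol in ω = 2πf:
  f (frequency): 1/s
  The factor 2π is dimensionless.

Multiplying the contributions: [1/s]
Adding exponents of each base unit: s: -1
SI base units of angular frequency: 1/s

Answer: 1/s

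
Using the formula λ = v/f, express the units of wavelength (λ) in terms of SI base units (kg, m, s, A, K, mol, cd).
Units of each symbol in λ = v/f:
  v (wave speed): m/s
  f (frequency): 1/s  → in the denominator, contributes s

Multiplying the contributions: [m/s] · [s]
Adding exponents of each base unit: m: 1
SI base units of wavelength: m

Answer: m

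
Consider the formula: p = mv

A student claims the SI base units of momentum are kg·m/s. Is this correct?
Units of each symbol in p = mv:
  m (mass): kg
  v (velocity): m/s

Multiplying the contributions: [kg] · [m/s]
Adding exponents of each base unit: kg: 1, m: 1, s: -1
SI base units of momentum: kg·m/s

The claimed units kg·m/s match the derived units, so the claim is correct.

Answer: Yes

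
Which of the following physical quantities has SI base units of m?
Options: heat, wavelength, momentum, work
Checking the SI base units of each option:
  heat (Q = mcΔT): kg·m²/s²  ✗
  wavelength (λ = v/f): m  ✓ matches
  momentum (p = mv): kg·m/s  ✗
  work (W = Fd): kg·m²/s²  ✗

Only wavelength has units m.

Answer: wavelength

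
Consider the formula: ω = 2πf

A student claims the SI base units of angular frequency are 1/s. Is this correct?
Units of each symbol in ω = 2πf:
  f (frequency): 1/s
  The factor 2π is dimensionless.

Multiplying the contributions: [1/s]
Adding exponents of each base unit: s: -1
SI base units of angular frequency: 1/s

The claimed units 1/s match the derived units, so the claim is correct.

Answer: Yes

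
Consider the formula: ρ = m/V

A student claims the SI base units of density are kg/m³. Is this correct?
Units of each symbol in ρ = m/V:
  m (mass): kg
  V (volume): m³  → in the denominator, contributes 1/m³

Multiplying the contributions: [kg] · [1/m³]
Adding exponents of each base unit: kg: 1, m: -3
SI base units of density: kg/m³

The claimed units kg/m³ match the derived units, so the claim is correct.

Answer: Yes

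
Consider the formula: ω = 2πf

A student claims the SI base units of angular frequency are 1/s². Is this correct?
Units of each symbol in ω = 2πf:
  f (frequency): 1/s
  The factor 2π is dimensionless.

Multiplying the contributions: [1/s]
Adding exponents of each base unit: s: -1
SI base units of angular frequency: 1/s

The claimed units 1/s² (exponents s: -2) do not match the derived units 1/s (exponents s: -1), so the claim is incorrect.

Answer: No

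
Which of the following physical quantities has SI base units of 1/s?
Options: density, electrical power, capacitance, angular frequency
Checking the SI base units of each option:
  density (ρ = m/V): kg/m³  ✗
  electrical power (P = IV): kg·m²/s³  ✗
  capacitance (C = Q/V): s⁴·A²/(kg·m²)  ✗
  angular frequency (ω = 2πf): 1/s  ✓ matches

Only angular frequency has units 1/s.

Answer: angular frequency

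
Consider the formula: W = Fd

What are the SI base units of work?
Units of each symbol in W = Fd:
  F (force): kg·m/s²
  d (displacement): m

Multiplying the contributions: [kg·m/s²] · [m]
Adding exponents of each base unit: kg: 1, m: 2, s: -2
SI base units of work: kg·m²/s²

Answer: kg·m²/s²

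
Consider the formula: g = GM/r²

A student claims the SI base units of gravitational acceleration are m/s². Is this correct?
Units of each symbol in g = GM/r²:
  G (gravitational constant): m³/(kg·s²)
  M (mass): kg
  r (distance): m  → to the power 2 in the denominator, contributes 1/m²

Multiplying the contributions: [m³/(kg·s²)] · [kg] · [1/m²]
Adding exponents of each base unit: m: 1, s: -2
SI base units of gravitational acceleration: m/s²

The claimed units m/s² match the derived units, so the claim is correct.

Answer: Yes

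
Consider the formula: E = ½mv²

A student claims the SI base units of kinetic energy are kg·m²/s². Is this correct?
Units of each symbol in E = ½mv²:
  m (mass): kg
  v (speed): m/s  → to the power 2, contributes m²/s²
  The factor ½ is dimensionless.

Multiplying the contributions: [kg] · [m²/s²]
Adding exponents of each base unit: kg: 1, m: 2, s: -2
SI base units of kinetic energy: kg·m²/s²

The claimed units kg·m²/s² match the derived units, so the claim is correct.

Answer: Yes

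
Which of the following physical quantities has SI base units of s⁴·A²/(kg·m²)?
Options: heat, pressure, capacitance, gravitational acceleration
Checking the SI base units of each option:
  heat (Q = mcΔT): kg·m²/s²  ✗
  pressure (P = F/A): kg/(m·s²)  ✗
  capacitance (C = Q/V): s⁴·A²/(kg·m²)  ✓ matches
  gravitational acceleration (g = GM/r²): m/s²  ✗

Only capacitance has units s⁴·A²/(kg·m²).

Answer: capacitance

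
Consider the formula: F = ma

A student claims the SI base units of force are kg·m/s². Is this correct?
Units of each symbol in F = ma:
  m (mass): kg
  a (acceleration): m/s²

Multiplying the contributions: [kg] · [m/s²]
Adding exponents of each base unit: kg: 1, m: 1, s: -2
SI base units of force: kg·m/s²

The claimed units kg·m/s² match the derived units, so the claim is correct.

Answer: Yes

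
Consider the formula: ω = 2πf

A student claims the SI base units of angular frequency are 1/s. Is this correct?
Units of each symbol in ω = 2πf:
  f (frequency): 1/s
  The factor 2π is dimensionless.

Multiplying the contributions: [1/s]
Adding exponents of each base unit: s: -1
SI base units of angular frequency: 1/s

The claimed units 1/s match the derived units, so the claim is correct.

Answer: Yes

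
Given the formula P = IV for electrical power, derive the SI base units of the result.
Units of each symbol in P = IV:
  I (current): A
  V (voltage, in volts): kg·m²/(s³·A)

Multiplying the contributions: [A] · [kg·m²/(s³·A)]
Adding exponents of each base unit: kg: 1, m: 2, s: -3
SI base units of electrical power: kg·m²/s³

Answer: kg·m²/s³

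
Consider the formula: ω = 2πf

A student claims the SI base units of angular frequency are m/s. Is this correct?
Units of each symbol in ω = 2πf:
  f (frequency): 1/s
  The factor 2π is dimensionless.

Multiplying the contributions: [1/s]
Adding exponents of each base unit: s: -1
SI base units of angular frequency: 1/s

The claimed units m/s (exponents m: 1, s: -1) do not match the derived units 1/s (exponents s: -1), so the claim is incorrect.

Answer: No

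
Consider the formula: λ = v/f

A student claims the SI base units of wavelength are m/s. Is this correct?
Units of each symbol in λ = v/f:
  v (wave speed): m/s
  f (frequency): 1/s  → in the denominator, contributes s

Multiplying the contributions: [m/s] · [s]
Adding exponents of each base unit: m: 1
SI base units of wavelength: m

The claimed units m/s (exponents m: 1, s: -1) do not match the derived units m (exponents m: 1), so the claim is incorrect.

Answer: No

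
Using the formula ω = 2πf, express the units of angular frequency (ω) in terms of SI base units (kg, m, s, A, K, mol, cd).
Units of each symbol in ω = 2πf:
  f (frequency): 1/s
  The factor 2π is dimensionless.

Multiplying the contributions: [1/s]
Adding exponents of each base unit: s: -1
SI base units of angular frequency: 1/s

Answer: 1/s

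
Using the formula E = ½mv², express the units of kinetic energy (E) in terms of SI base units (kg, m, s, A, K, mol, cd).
Units of each symbol in E = ½mv²:
  m (mass): kg
  v (speed): m/s  → to the power 2, contributes m²/s²
  The factor ½ is dimensionless.

Multiplying the contributions: [kg] · [m²/s²]
Adding exponents of each base unit: kg: 1, m: 2, s: -2
SI base units of kinetic energy: kg·m²/s²

Answer: kg·m²/s²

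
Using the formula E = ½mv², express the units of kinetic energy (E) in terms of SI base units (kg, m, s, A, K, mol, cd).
Units of each symbol in E = ½mv²:
  m (mass): kg
  v (speed): m/s  → to the power 2, contributes m²/s²
  The factor ½ is dimensionless.

Multiplying the contributions: [kg] · [m²/s²]
Adding exponents of each base unit: kg: 1, m: 2, s: -2
SI base units of kinetic energy: kg·m²/s²

Answer: kg·m²/s²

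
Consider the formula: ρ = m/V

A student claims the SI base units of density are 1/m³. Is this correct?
Units of each symbol in ρ = m/V:
  m (mass): kg
  V (volume): m³  → in the denominator, contributes 1/m³

Multiplying the contributions: [kg] · [1/m³]
Adding exponents of each base unit: kg: 1, m: -3
SI base units of density: kg/m³

The claimed units 1/m³ (exponents m: -3) do not match the derived units kg/m³ (exponents kg: 1, m: -3), so the claim is incorrect.

Answer: No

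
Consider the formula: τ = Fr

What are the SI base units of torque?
Units of each symbol in τ = Fr:
  F (force): kg·m/s²
  r (lever arm): m

Multiplying the contributions: [kg·m/s²] · [m]
Adding exponents of each base unit: kg: 1, m: 2, s: -2
SI base units of torque: kg·m²/s²

Answer: kg·m²/s²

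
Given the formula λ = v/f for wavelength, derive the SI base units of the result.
Units of each symbol in λ = v/f:
  v (wave speed): m/s
  f (frequency): 1/s  → in the denominator, contributes s

Multiplying the contributions: [m/s] · [s]
Adding exponents of each base unit: m: 1
SI base units of wavelength: m

Answer: m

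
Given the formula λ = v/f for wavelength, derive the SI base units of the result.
Units of each symbol in λ = v/f:
  v (wave speed): m/s
  f (frequency): 1/s  → in the denominator, contributes s

Multiplying the contributions: [m/s] · [s]
Adding exponents of each base unit: m: 1
SI base units of wavelength: m

Answer: m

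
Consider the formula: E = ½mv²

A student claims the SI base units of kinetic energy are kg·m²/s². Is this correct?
Units of each symbol in E = ½mv²:
  m (mass): kg
  v (speed): m/s  → to the power 2, contributes m²/s²
  The factor ½ is dimensionless.

Multiplying the contributions: [kg] · [m²/s²]
Adding exponents of each base unit: kg: 1, m: 2, s: -2
SI base units of kinetic energy: kg·m²/s²

The claimed units kg·m²/s² match the derived units, so the claim is correct.

Answer: Yes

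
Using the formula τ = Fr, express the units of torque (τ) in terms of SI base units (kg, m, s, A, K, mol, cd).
Units of each symbol in τ = Fr:
  F (force): kg·m/s²
  r (lever arm): m

Multiplying the contributions: [kg·m/s²] · [m]
Adding exponents of each base unit: kg: 1, m: 2, s: -2
SI base units of torque: kg·m²/s²

Answer: kg·m²/s²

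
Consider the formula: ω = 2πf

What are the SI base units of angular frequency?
Units of each symbol in ω = 2πf:
  f (frequency): 1/s
  The factor 2π is dimensionless.

Multiplying the contributions: [1/s]
Adding exponents of each base unit: s: -1
SI base units of angular frequency: 1/s

Answer: 1/s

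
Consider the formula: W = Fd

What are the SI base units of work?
Units of each symbol in W = Fd:
  F (force): kg·m/s²
  d (displacement): m

Multiplying the contributions: [kg·m/s²] · [m]
Adding exponents of each base unit: kg: 1, m: 2, s: -2
SI base units of work: kg·m²/s²

Answer: kg·m²/s²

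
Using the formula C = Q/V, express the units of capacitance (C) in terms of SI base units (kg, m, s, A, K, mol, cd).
Units of each symbol in C = Q/V:
  Q (charge, in coulombs): s·A
  V (voltage, in volts): kg·m²/(s³·A)  → in the denominator, contributes s³·A/(kg·m²)

Multiplying the contributions: [s·A] · [s³·A/(kg·m²)]
Adding exponents of each base unit: kg: -1, m: -2, s: 4, A: 2
SI base units of capacitance: s⁴·A²/(kg·m²)

Answer: s⁴·A²/(kg·m²)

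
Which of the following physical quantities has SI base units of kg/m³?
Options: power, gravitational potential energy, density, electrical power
Checking the SI base units of each option:
  power (P = W/t): kg·m²/s³  ✗
  gravitational potential energy (U = -GMm/r): kg·m²/s²  ✗
  density (ρ = m/V): kg/m³  ✓ matches
  electrical power (P = IV): kg·m²/s³  ✗

Only density has units kg/m³.

Answer: density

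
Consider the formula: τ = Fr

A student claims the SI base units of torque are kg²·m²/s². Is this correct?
Units of each symbol in τ = Fr:
  F (force): kg·m/s²
  r (lever arm): m

Multiplying the contributions: [kg·m/s²] · [m]
Adding exponents of each base unit: kg: 1, m: 2, s: -2
SI base units of torque: kg·m²/s²

The claimed units kg²·m²/s² (exponents kg: 2, m: 2, s: -2) do not match the derived units kg·m²/s² (exponents kg: 1, m: 2, s: -2), so the claim is incorrect.

Answer: No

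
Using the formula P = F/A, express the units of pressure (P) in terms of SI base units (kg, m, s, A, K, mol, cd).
Units of each symbol in P = F/A:
  F (force): kg·m/s²
  A (area): m²  → in the denominator, contributes 1/m²

Multiplying the contributions: [kg·m/s²] · [1/m²]
Adding exponents of each base unit: kg: 1, m: -1, s: -2
SI base units of pressure: kg/(m·s²)

Answer: kg/(m·s²)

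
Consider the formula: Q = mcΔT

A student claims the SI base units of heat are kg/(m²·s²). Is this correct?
Units of each symbol in Q = mcΔT:
  m (mass): kg
  c (specific heat capacity, in J/(kg·K)): m²/(s²·K)
  ΔT (temperature change): K

Multiplying the contributions: [kg] · [m²/(s²·K)] · [K]
Adding exponents of each base unit: kg: 1, m: 2, s: -2
SI base units of heat: kg·m²/s²

The claimed units kg/(m²·s²) (exponents kg: 1, m: -2, s: -2) do not match the derived units kg·m²/s² (exponents kg: 1, m: 2, s: -2), so the claim is incorrect.

Answer: No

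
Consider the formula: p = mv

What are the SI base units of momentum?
Units of each symbol in p = mv:
  m (mass): kg
  v (velocity): m/s

Multiplying the contributions: [kg] · [m/s]
Adding exponents of each base unit: kg: 1, m: 1, s: -1
SI base units of momentum: kg·m/s

Answer: kg·m/s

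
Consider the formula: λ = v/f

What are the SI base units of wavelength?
Units of each symbol in λ = v/f:
  v (wave speed): m/s
  f (frequency): 1/s  → in the denominator, contributes s

Multiplying the contributions: [m/s] · [s]
Adding exponents of each base unit: m: 1
SI base units of wavelength: m

Answer: m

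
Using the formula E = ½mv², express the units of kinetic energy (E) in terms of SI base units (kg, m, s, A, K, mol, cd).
Units of each symbol in E = ½mv²:
  m (mass): kg
  v (speed): m/s  → to the power 2, contributes m²/s²
  The factor ½ is dimensionless.

Multiplying the contributions: [kg] · [m²/s²]
Adding exponents of each base unit: kg: 1, m: 2, s: -2
SI base units of kinetic energy: kg·m²/s²

Answer: kg·m²/s²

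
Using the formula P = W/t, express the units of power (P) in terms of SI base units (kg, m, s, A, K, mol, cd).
Units of each symbol in P = W/t:
  W (work): kg·m²/s²
  t (time): s  → in the denominator, contributes 1/s

Multiplying the contributions: [kg·m²/s²] · [1/s]
Adding exponents of each base unit: kg: 1, m: 2, s: -3
SI base units of power: kg·m²/s³

Answer: kg·m²/s³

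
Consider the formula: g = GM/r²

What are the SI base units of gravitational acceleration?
Units of each symbol in g = GM/r²:
  G (gravitational constant): m³/(kg·s²)
  M (mass): kg
  r (distance): m  → to the power 2 in the denominator, contributes 1/m²

Multiplying the contributions: [m³/(kg·s²)] · [kg] · [1/m²]
Adding exponents of each base unit: m: 1, s: -2
SI base units of gravitational acceleration: m/s²

Answer: m/s²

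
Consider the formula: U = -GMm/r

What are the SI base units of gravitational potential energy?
Units of each symbol in U = -GMm/r:
  G (gravitational constant): m³/(kg·s²)
  M (mass): kg
  m (mass): kg
  r (distance): m  → in the denominator, contributes 1/m
  The minus sign does not affect the units.

Multiplying the contributions: [m³/(kg·s²)] · [kg] · [kg] · [1/m]
Adding exponents of each base unit: kg: 1, m: 2, s: -2
SI base units of gravitational potential energy: kg·m²/s²

Answer: kg·m²/s²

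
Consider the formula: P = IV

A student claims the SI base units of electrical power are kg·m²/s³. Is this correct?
Units of each symbol in P = IV:
  I (current): A
  V (voltage, in volts): kg·m²/(s³·A)

Multiplying the contributions: [A] · [kg·m²/(s³·A)]
Adding exponents of each base unit: kg: 1, m: 2, s: -3
SI base units of electrical power: kg·m²/s³

The claimed units kg·m²/s³ match the derived units, so the claim is correct.

Answer: Yes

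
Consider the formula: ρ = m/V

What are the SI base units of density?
Units of each symbol in ρ = m/V:
  m (mass): kg
  V (volume): m³  → in the denominator, contributes 1/m³

Multiplying the contributions: [kg] · [1/m³]
Adding exponents of each base unit: kg: 1, m: -3
SI base units of density: kg/m³

Answer: kg/m³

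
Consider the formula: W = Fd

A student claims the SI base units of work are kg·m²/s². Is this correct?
Units of each symbol in W = Fd:
  F (force): kg·m/s²
  d (displacement): m

Multiplying the contributions: [kg·m/s²] · [m]
Adding exponents of each base unit: kg: 1, m: 2, s: -2
SI base units of work: kg·m²/s²

The claimed units kg·m²/s² match the derived units, so the claim is correct.

Answer: Yes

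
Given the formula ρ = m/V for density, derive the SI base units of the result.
Units of each symbol in ρ = m/V:
  m (mass): kg
  V (volume): m³  → in the denominator, contributes 1/m³

Multiplying the contributions: [kg] · [1/m³]
Adding exponents of each base unit: kg: 1, m: -3
SI base units of density: kg/m³

Answer: kg/m³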